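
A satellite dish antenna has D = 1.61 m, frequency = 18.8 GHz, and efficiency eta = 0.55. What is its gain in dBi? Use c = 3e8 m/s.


lambda = c/f = 3e8 / 1.88e+10 = 0.01595745 m
G = eta*(pi*D/lambda)^2 = 0.55*(pi*1.61/0.01595745)^2
G = 55257.0093 (linear)
G = 10*log10(55257.0093) = 47.4239 dBi

47.4239 dBi


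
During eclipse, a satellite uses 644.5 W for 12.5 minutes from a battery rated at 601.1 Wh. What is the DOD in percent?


E_used = P * t / 60 = 644.5 * 12.5 / 60 = 134.2708 Wh
DOD = E_used / E_total * 100 = 134.2708 / 601.1 * 100
DOD = 22.3375 %

22.3375 %


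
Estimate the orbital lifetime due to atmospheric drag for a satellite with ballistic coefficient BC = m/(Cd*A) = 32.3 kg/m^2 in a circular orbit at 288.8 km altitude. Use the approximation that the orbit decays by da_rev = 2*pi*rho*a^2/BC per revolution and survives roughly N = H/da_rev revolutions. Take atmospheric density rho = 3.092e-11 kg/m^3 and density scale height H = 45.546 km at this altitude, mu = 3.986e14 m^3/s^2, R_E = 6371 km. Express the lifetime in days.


a = R_E + alt = 6659.8000 km = 6.6598e+06 m
da_rev = 2*pi*rho*a^2/BC = 2*pi*3.092e-11*(6.6598e+06)^2/32.3 = 266.771362 m per revolution
N = H/da_rev = 45546.0000 m / 266.771362 m = 170.7305 revolutions
P = 2*pi*sqrt(a^3/mu) = 5408.8259 s
lifetime = N*P = 170.7305 * 5408.8259 = 923451.3875 s = 10.6881 days

10.6881 days


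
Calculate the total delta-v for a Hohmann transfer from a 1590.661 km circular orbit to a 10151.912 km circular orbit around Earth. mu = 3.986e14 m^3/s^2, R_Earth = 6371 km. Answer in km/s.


r1 = 7961.6610 km = 7.961661e+06 m
r2 = 16522.9120 km = 1.6522912e+07 m
dv1 = sqrt(mu/r1)*(sqrt(2*r2/(r1+r2)) - 1) = 1144.4752 m/s
dv2 = sqrt(mu/r2)*(1 - sqrt(2*r1/(r1+r2))) = 950.7081 m/s
total dv = |dv1| + |dv2| = 1144.4752 + 950.7081 = 2095.1833 m/s = 2.0952 km/s

2.0952 km/s


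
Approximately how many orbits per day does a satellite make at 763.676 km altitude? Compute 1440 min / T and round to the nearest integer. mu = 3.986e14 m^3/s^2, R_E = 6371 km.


r = 7.134676e+06 m
T = 2*pi*sqrt(r^3/mu) = 5997.5324 s = 99.9589 min
revs/day = 1440 / 99.9589 = 14.4059
Rounded: 14 revolutions per day

14 revolutions per day


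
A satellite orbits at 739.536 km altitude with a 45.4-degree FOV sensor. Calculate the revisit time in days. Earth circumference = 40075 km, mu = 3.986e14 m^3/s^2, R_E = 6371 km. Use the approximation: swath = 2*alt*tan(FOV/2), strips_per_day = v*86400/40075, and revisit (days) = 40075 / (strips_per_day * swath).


swath = 2*739.536*tan(0.3961897) = 618.7092 km
v = sqrt(mu/r) = 7487.1663 m/s = 7.4872 km/s
strips/day = v*86400/40075 = 7.4872*86400/40075 = 16.1420
coverage/day = strips * swath = 16.1420 * 618.7092 = 9987.2122 km
revisit = 40075 / 9987.2122 = 4.0126 days

4.0126 days


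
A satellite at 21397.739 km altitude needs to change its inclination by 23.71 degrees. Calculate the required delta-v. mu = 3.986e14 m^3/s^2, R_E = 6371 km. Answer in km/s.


r = 27768.7390 km = 2.7768739e+07 m
V = sqrt(mu/r) = 3788.7031 m/s
di = 23.71 deg = 0.4138176 rad
dV = 2*V*sin(di/2) = 2*3788.7031*sin(0.2069088)
dV = 1556.6690 m/s = 1.5567 km/s

1.5567 km/s


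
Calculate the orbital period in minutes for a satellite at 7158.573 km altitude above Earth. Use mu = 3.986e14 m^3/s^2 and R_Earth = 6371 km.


r = 13529.5730 km = 1.3529573e+07 m
T = 2*pi*sqrt(r^3/mu) = 2*pi*sqrt(2.4765795e+21 / 3.986e14)
T = 15661.6443 s = 261.0274 min

261.0274 minutes


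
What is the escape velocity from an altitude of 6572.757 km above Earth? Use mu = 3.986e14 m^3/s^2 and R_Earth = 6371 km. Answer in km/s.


r = 6371.0 + 6572.757 = 12943.7570 km = 1.2943757e+07 m
v_esc = sqrt(2*mu/r) = sqrt(2*3.986e14 / 1.2943757e+07)
v_esc = 7847.9002 m/s = 7.8479 km/s

7.8479 km/s


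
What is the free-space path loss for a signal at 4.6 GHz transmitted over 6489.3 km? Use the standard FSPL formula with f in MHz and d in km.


f = 4.6 GHz = 4600.0000 MHz
d = 6489.3 km
FSPL = 32.44 + 20*log10(4600.0000) + 20*log10(6489.3)
FSPL = 32.44 + 73.2552 + 76.2440
FSPL = 181.9391 dB

181.9391 dB


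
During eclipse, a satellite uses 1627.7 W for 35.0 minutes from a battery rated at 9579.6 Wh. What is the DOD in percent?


E_used = P * t / 60 = 1627.7 * 35.0 / 60 = 949.4917 Wh
DOD = E_used / E_total * 100 = 949.4917 / 9579.6 * 100
DOD = 9.9116 %

9.9116 %


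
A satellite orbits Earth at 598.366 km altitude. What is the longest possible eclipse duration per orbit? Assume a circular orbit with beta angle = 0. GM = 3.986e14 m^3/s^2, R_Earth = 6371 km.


r = 6969.3660 km
T = 96.5050 min
Eclipse fraction = arcsin(R_E/r)/pi = arcsin(6371.0000/6969.3660)/pi
= arcsin(0.9141434)/pi = 0.3671354
Eclipse duration = 0.3671354 * 96.5050 = 35.4304 min

35.4304 minutes


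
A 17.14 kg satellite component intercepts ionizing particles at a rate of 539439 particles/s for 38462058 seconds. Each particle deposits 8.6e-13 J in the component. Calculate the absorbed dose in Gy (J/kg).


Total energy deposited = rate * time * E_per
  = 539439 * 38462058 * 8.6e-13 = 17.8432 J
Dose = E_total / mass = 17.8432 / 17.14
Dose = 1.0410 Gy

1.0410 Gy


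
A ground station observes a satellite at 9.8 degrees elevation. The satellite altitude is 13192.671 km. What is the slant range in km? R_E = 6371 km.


h = 13192.671 km, el = 9.8 deg
d = -R_E*sin(el) + sqrt((R_E*sin(el))^2 + 2*R_E*h + h^2)
d = -6371.0000*sin(0.1710423) + sqrt((6371.0000*0.1702095)^2 + 2*6371.0000*13192.671 + 13192.671^2)
d = 17444.5865 km

17444.5865 km


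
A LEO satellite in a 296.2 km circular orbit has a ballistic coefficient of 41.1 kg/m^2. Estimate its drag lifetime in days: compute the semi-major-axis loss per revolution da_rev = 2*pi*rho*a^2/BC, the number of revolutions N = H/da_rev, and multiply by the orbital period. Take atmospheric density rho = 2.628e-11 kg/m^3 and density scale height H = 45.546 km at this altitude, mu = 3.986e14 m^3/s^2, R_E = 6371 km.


a = R_E + alt = 6667.2000 km = 6.6672e+06 m
da_rev = 2*pi*rho*a^2/BC = 2*pi*2.628e-11*(6.6672e+06)^2/41.1 = 178.587219 m per revolution
N = H/da_rev = 45546.0000 m / 178.587219 m = 255.0350 revolutions
P = 2*pi*sqrt(a^3/mu) = 5417.8434 s
lifetime = N*P = 255.0350 * 5417.8434 = 1.3817399e+06 s = 15.9924 days

15.9924 days


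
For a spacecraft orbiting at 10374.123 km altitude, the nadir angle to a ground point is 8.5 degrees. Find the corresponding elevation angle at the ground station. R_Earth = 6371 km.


r = R_E + alt = 16745.1230 km
Law of sines in the satellite / Earth-center / ground-point triangle:
  sin(nadir)/R_E = sin(90 + el)/r  =>  cos(el) = (r/R_E)*sin(nadir)
cos(el) = (16745.1230 / 6371.0000) * sin(8.5 deg) = 0.3884927
el = arccos(0.3884927) = 67.1393 deg
(Earth-central angle = 90 - nadir - el = 14.3607 deg)

67.1393 degrees


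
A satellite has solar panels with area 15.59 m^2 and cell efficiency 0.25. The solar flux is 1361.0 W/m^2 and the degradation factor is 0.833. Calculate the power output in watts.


P = area * eta * S * degradation
P = 15.59 * 0.25 * 1361.0 * 0.833
P = 4418.6464 W

4418.6464 W


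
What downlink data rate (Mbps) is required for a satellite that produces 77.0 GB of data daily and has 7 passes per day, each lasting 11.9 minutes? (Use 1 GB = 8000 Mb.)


total contact time = 7 * 11.9 * 60 = 4998.0000 s
data = 77.0 GB = 616000.0000 Mb
rate = 616000.0000 / 4998.0000 = 123.2493 Mbps

123.2493 Mbps


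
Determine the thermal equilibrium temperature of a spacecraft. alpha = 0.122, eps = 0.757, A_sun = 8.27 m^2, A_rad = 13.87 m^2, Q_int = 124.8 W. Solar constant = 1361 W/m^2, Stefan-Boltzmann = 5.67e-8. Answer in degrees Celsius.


Numerator = alpha*S*A_sun + Q_int = 0.122*1361*8.27 + 124.8 = 1497.9673 W
Denominator = eps*sigma*A_rad = 0.757*5.67e-8*13.87 = 5.9532675e-07 W/K^4
T^4 = 2.5162104e+09 K^4
T = 223.9684 K = -49.1816 C

-49.1816 degrees Celsius


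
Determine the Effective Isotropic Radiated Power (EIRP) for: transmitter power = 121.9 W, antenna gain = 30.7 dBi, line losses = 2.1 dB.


Pt = 121.9 W = 20.8600 dBW
EIRP = Pt_dBW + Gt - losses = 20.8600 + 30.7 - 2.1 = 49.4600 dBW

49.4600 dBW


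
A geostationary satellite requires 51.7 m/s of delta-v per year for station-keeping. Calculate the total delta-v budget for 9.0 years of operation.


dV = rate * years = 51.7 * 9.0
dV = 465.3000 m/s

465.3000 m/s


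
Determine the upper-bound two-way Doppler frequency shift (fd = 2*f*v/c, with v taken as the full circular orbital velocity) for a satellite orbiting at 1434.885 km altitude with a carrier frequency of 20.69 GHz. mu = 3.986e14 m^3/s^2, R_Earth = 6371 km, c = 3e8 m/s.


r = 7.805885e+06 m
v = sqrt(mu/r) = 7145.9105 m/s (worst-case radial velocity)
f = 20.69 GHz = 2.069e+10 Hz
fd = 2*f*v/c = 2*2.069e+10*7145.9105/3.0e+08
fd = 985659.2556 Hz

985659.2556 Hz


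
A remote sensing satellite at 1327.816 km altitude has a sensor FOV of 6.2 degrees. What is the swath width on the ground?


FOV = 6.2 deg = 0.1082104 rad
swath = 2 * alt * tan(FOV/2) = 2 * 1327.816 * tan(0.05410521)
swath = 2 * 1327.816 * 0.05415806
swath = 143.8239 km

143.8239 km


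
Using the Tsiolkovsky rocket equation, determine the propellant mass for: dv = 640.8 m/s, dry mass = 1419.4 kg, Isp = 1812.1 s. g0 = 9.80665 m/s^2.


ve = Isp * g0 = 1812.1 * 9.80665 = 17770.630465 m/s
mass ratio = exp(dv/ve) = exp(640.8/17770.630465) = 1.03671753
m_prop = m_dry * (mr - 1) = 1419.4 * (1.03671753 - 1)
m_prop = 52.1169 kg

52.1169 kg


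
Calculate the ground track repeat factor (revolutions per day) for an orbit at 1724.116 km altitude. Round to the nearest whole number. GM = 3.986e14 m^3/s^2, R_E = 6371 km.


r = 8.095116e+06 m
T = 2*pi*sqrt(r^3/mu) = 7248.4615 s = 120.8077 min
revs/day = 1440 / 120.8077 = 11.9198
Rounded: 12 revolutions per day

12 revolutions per day


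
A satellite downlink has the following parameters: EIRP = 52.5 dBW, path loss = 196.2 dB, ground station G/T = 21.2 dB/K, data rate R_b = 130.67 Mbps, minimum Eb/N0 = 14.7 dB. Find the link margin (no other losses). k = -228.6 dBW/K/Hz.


C/N0 = EIRP - FSPL + G/T - k = 52.5 - 196.2 + 21.2 - (-228.6)
C/N0 = 106.1000 dB-Hz
R_b = 130.67 Mbps = 1.3067e+08 bps -> 10*log10(R_b) = 81.1618 dB-Hz
Eb/N0 = C/N0 - 10*log10(R_b) = 106.1000 - 81.1618 = 24.9382 dB
Margin = Eb/N0 - Eb/N0_req = 24.9382 - 14.7 = 10.2382 dB (link closes)

10.2382 dB


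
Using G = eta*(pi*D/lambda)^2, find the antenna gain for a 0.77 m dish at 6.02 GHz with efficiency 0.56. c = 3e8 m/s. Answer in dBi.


lambda = c/f = 3e8 / 6.02e+09 = 0.04983389 m
G = eta*(pi*D/lambda)^2 = 0.56*(pi*0.77/0.04983389)^2
G = 1319.5313 (linear)
G = 10*log10(1319.5313) = 31.2042 dBi

31.2042 dBi


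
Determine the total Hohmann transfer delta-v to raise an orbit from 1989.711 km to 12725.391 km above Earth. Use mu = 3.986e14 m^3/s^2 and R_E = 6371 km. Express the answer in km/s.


r1 = 8360.7110 km = 8.360711e+06 m
r2 = 19096.3910 km = 1.9096391e+07 m
dv1 = sqrt(mu/r1)*(sqrt(2*r2/(r1+r2)) - 1) = 1238.7503 m/s
dv2 = sqrt(mu/r2)*(1 - sqrt(2*r1/(r1+r2))) = 1003.3531 m/s
total dv = |dv1| + |dv2| = 1238.7503 + 1003.3531 = 2242.1034 m/s = 2.2421 km/s

2.2421 km/s


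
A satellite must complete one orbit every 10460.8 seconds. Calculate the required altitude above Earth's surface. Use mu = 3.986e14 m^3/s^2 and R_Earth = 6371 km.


T = 10460.8 s
r = (mu*T^2/(4*pi^2))^(1/3) = (3.986e14 * 10460.8^2 / (4*pi^2))^(1/3)
r = 1.0337982e+07 m = 10337.9823 km
alt = r - R_E = 10337.9823 - 6371 = 3966.9823 km

3966.9823 km


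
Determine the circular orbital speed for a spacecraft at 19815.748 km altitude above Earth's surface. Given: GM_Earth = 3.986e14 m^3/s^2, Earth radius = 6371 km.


r = R_E + alt = 6371.0 + 19815.748 = 26186.7480 km = 2.6186748e+07 m
v = sqrt(mu/r) = sqrt(3.986e14 / 2.6186748e+07) = 3901.4663 m/s = 3.9015 km/s

3.9015 km/s


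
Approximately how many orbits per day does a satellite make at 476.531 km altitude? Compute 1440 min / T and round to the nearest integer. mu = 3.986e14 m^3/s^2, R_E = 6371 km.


r = 6.847531e+06 m
T = 2*pi*sqrt(r^3/mu) = 5639.1316 s = 93.9855 min
revs/day = 1440 / 93.9855 = 15.3215
Rounded: 15 revolutions per day

15 revolutions per day


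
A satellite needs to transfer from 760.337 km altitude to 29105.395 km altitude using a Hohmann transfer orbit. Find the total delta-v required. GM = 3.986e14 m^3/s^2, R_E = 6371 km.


r1 = 7131.3370 km = 7.131337e+06 m
r2 = 35476.3950 km = 3.5476395e+07 m
dv1 = sqrt(mu/r1)*(sqrt(2*r2/(r1+r2)) - 1) = 2171.4591 m/s
dv2 = sqrt(mu/r2)*(1 - sqrt(2*r1/(r1+r2))) = 1412.6152 m/s
total dv = |dv1| + |dv2| = 2171.4591 + 1412.6152 = 3584.0742 m/s = 3.5841 km/s

3.5841 km/s


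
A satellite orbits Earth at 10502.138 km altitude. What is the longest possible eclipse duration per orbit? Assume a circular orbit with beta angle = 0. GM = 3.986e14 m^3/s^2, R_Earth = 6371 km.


r = 16873.1380 km
T = 363.5413 min
Eclipse fraction = arcsin(R_E/r)/pi = arcsin(6371.0000/16873.1380)/pi
= arcsin(0.3775824)/pi = 0.1232445
Eclipse duration = 0.1232445 * 363.5413 = 44.8045 min

44.8045 minutes


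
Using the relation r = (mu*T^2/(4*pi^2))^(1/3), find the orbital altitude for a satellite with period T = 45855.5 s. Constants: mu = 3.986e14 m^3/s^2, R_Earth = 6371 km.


T = 45855.5 s
r = (mu*T^2/(4*pi^2))^(1/3) = (3.986e14 * 45855.5^2 / (4*pi^2))^(1/3)
r = 2.7689821e+07 m = 27689.8206 km
alt = r - R_E = 27689.8206 - 6371 = 21318.8206 km

21318.8206 km


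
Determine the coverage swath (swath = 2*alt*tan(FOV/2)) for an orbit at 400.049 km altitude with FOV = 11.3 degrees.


FOV = 11.3 deg = 0.1972222 rad
swath = 2 * alt * tan(FOV/2) = 2 * 400.049 * tan(0.0986111)
swath = 2 * 400.049 * 0.09893199
swath = 79.1553 km

79.1553 km


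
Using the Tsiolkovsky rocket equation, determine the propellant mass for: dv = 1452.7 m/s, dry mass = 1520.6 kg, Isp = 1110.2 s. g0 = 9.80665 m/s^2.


ve = Isp * g0 = 1110.2 * 9.80665 = 10887.342830 m/s
mass ratio = exp(dv/ve) = exp(1452.7/10887.342830) = 1.14274147
m_prop = m_dry * (mr - 1) = 1520.6 * (1.14274147 - 1)
m_prop = 217.0527 kg

217.0527 kg


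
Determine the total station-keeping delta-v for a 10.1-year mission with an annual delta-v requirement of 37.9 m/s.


dV = rate * years = 37.9 * 10.1
dV = 382.7900 m/s

382.7900 m/s


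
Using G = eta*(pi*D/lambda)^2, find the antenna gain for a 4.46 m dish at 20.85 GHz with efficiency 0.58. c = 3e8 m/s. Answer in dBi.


lambda = c/f = 3e8 / 2.085e+10 = 0.01438849 m
G = eta*(pi*D/lambda)^2 = 0.58*(pi*4.46/0.01438849)^2
G = 550005.5420 (linear)
G = 10*log10(550005.5420) = 57.4037 dBi

57.4037 dBi


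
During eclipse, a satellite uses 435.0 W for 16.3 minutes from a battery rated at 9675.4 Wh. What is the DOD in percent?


E_used = P * t / 60 = 435.0 * 16.3 / 60 = 118.1750 Wh
DOD = E_used / E_total * 100 = 118.1750 / 9675.4 * 100
DOD = 1.2214 %

1.2214 %


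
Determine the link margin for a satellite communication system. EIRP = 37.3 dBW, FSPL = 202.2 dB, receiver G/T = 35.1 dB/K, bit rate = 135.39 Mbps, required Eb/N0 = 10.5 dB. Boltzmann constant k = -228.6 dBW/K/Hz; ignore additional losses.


C/N0 = EIRP - FSPL + G/T - k = 37.3 - 202.2 + 35.1 - (-228.6)
C/N0 = 98.8000 dB-Hz
R_b = 135.39 Mbps = 1.3539e+08 bps -> 10*log10(R_b) = 81.3159 dB-Hz
Eb/N0 = C/N0 - 10*log10(R_b) = 98.8000 - 81.3159 = 17.4841 dB
Margin = Eb/N0 - Eb/N0_req = 17.4841 - 10.5 = 6.9841 dB (link closes)

6.9841 dB


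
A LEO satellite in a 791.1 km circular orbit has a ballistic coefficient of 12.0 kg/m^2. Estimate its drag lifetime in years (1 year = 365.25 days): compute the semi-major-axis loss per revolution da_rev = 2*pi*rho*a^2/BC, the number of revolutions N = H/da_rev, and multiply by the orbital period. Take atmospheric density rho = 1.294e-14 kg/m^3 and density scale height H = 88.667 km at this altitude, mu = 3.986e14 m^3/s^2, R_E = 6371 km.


a = R_E + alt = 7162.1000 km = 7.1621e+06 m
da_rev = 2*pi*rho*a^2/BC = 2*pi*1.294e-14*(7.1621e+06)^2/12.0 = 0.347547093 m per revolution
N = H/da_rev = 88667.0000 m / 0.347547093 m = 255122.2609 revolutions
P = 2*pi*sqrt(a^3/mu) = 6032.1453 s
lifetime = N*P = 255122.2609 * 6032.1453 = 1.5389345e+09 s = 17811.7424 days
years = 17811.7424 / 365.25 = 48.7659 years

48.7659 years


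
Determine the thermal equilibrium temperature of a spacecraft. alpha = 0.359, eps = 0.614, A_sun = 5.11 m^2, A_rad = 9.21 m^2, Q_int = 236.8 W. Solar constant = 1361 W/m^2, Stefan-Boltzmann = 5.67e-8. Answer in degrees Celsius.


Numerator = alpha*S*A_sun + Q_int = 0.359*1361*5.11 + 236.8 = 2733.5409 W
Denominator = eps*sigma*A_rad = 0.614*5.67e-8*9.21 = 3.206351e-07 W/K^4
T^4 = 8.5253951e+09 K^4
T = 303.8636 K = 30.7136 C

30.7136 degrees Celsius


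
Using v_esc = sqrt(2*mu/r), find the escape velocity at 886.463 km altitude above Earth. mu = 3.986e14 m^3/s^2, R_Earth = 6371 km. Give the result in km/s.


r = 6371.0 + 886.463 = 7257.4630 km = 7.257463e+06 m
v_esc = sqrt(2*mu/r) = sqrt(2*3.986e14 / 7.257463e+06)
v_esc = 10480.7227 m/s = 10.4807 km/s

10.4807 km/s


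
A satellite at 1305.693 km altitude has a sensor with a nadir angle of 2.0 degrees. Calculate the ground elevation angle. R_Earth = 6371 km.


r = R_E + alt = 7676.6930 km
Law of sines in the satellite / Earth-center / ground-point triangle:
  sin(nadir)/R_E = sin(90 + el)/r  =>  cos(el) = (r/R_E)*sin(nadir)
cos(el) = (7676.6930 / 6371.0000) * sin(2.0 deg) = 0.04205191
el = arccos(0.04205191) = 87.5899 deg
(Earth-central angle = 90 - nadir - el = 0.4101077 deg)

87.5899 degrees


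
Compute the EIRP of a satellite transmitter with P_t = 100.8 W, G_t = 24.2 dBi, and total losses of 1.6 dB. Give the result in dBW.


Pt = 100.8 W = 20.0346 dBW
EIRP = Pt_dBW + Gt - losses = 20.0346 + 24.2 - 1.6 = 42.6346 dBW

42.6346 dBW


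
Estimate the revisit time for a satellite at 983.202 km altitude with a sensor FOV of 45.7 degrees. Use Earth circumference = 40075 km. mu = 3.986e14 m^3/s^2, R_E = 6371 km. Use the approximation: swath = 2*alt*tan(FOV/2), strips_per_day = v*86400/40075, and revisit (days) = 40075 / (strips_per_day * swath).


swath = 2*983.202*tan(0.3988077) = 828.6201 km
v = sqrt(mu/r) = 7362.0857 m/s = 7.3621 km/s
strips/day = v*86400/40075 = 7.3621*86400/40075 = 15.8723
coverage/day = strips * swath = 15.8723 * 828.6201 = 13152.1438 km
revisit = 40075 / 13152.1438 = 3.0470 days

3.0470 days


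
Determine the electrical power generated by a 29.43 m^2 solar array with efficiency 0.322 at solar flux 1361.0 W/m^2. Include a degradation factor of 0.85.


P = area * eta * S * degradation
P = 29.43 * 0.322 * 1361.0 * 0.85
P = 10962.8428 W

10962.8428 W


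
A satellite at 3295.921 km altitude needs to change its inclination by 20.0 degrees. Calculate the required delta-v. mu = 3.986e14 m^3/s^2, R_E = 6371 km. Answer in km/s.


r = 9666.9210 km = 9.666921e+06 m
V = sqrt(mu/r) = 6421.3237 m/s
di = 20.0 deg = 0.3490659 rad
dV = 2*V*sin(di/2) = 2*6421.3237*sin(0.1745329)
dV = 2230.1023 m/s = 2.2301 km/s

2.2301 km/s


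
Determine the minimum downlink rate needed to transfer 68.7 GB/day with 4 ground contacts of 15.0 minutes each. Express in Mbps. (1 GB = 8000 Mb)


total contact time = 4 * 15.0 * 60 = 3600.0000 s
data = 68.7 GB = 549600.0000 Mb
rate = 549600.0000 / 3600.0000 = 152.6667 Mbps

152.6667 Mbps


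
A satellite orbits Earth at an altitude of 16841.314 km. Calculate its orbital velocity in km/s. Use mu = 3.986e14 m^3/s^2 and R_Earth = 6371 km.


r = R_E + alt = 6371.0 + 16841.314 = 23212.3140 km = 2.3212314e+07 m
v = sqrt(mu/r) = sqrt(3.986e14 / 2.3212314e+07) = 4143.9015 m/s = 4.1439 km/s

4.1439 km/s


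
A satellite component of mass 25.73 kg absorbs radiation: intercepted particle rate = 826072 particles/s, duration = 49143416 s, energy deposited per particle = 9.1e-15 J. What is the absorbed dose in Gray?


Total energy deposited = rate * time * E_per
  = 826072 * 49143416 * 9.1e-15 = 0.3694236 J
Dose = E_total / mass = 0.3694236 / 25.73
Dose = 0.0143577 Gy

0.0144 Gy


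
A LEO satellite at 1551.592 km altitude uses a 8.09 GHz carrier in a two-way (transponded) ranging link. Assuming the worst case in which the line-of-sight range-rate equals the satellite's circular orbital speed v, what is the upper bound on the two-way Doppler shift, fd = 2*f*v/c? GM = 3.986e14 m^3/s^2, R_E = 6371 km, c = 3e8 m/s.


r = 7.922592e+06 m
v = sqrt(mu/r) = 7093.0823 m/s (worst-case radial velocity)
f = 8.09 GHz = 8.09e+09 Hz
fd = 2*f*v/c = 2*8.09e+09*7093.0823/3.0e+08
fd = 382553.5744 Hz

382553.5744 Hz


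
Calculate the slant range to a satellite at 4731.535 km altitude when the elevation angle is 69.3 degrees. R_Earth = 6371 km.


h = 4731.535 km, el = 69.3 deg
d = -R_E*sin(el) + sqrt((R_E*sin(el))^2 + 2*R_E*h + h^2)
d = -6371.0000*sin(1.2095) + sqrt((6371.0000*0.935444)^2 + 2*6371.0000*4731.535 + 4731.535^2)
d = 4912.0308 km

4912.0308 km


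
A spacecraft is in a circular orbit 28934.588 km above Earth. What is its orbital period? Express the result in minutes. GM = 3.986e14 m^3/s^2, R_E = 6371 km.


r = 35305.5880 km = 3.5305588e+07 m
T = 2*pi*sqrt(r^3/mu) = 2*pi*sqrt(4.400787e+22 / 3.986e14)
T = 66020.1329 s = 1100.3355 min

1100.3355 minutes


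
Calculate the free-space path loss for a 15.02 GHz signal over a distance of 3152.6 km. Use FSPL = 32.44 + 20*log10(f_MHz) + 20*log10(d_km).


f = 15.02 GHz = 15020.0000 MHz
d = 3152.6 km
FSPL = 32.44 + 20*log10(15020.0000) + 20*log10(3152.6)
FSPL = 32.44 + 83.5334 + 69.9734
FSPL = 185.9468 dB

185.9468 dB


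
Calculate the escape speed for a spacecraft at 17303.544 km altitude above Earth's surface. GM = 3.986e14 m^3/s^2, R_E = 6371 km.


r = 6371.0 + 17303.544 = 23674.5440 km = 2.3674544e+07 m
v_esc = sqrt(2*mu/r) = sqrt(2*3.986e14 / 2.3674544e+07)
v_esc = 5802.8699 m/s = 5.8029 km/s

5.8029 km/s


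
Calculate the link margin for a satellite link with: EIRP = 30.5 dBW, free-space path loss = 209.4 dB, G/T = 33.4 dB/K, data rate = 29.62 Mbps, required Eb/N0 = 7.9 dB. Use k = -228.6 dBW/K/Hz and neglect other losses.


C/N0 = EIRP - FSPL + G/T - k = 30.5 - 209.4 + 33.4 - (-228.6)
C/N0 = 83.1000 dB-Hz
R_b = 29.62 Mbps = 2.962e+07 bps -> 10*log10(R_b) = 74.7159 dB-Hz
Eb/N0 = C/N0 - 10*log10(R_b) = 83.1000 - 74.7159 = 8.3841 dB
Margin = Eb/N0 - Eb/N0_req = 8.3841 - 7.9 = 0.4841495 dB (link closes)

0.4841 dB


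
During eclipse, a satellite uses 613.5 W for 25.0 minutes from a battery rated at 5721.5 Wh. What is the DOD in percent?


E_used = P * t / 60 = 613.5 * 25.0 / 60 = 255.6250 Wh
DOD = E_used / E_total * 100 = 255.6250 / 5721.5 * 100
DOD = 4.4678 %

4.4678 %


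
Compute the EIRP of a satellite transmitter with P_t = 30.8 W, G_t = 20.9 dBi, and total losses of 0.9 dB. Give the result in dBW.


Pt = 30.8 W = 14.8855 dBW
EIRP = Pt_dBW + Gt - losses = 14.8855 + 20.9 - 0.9 = 34.8855 dBW

34.8855 dBW


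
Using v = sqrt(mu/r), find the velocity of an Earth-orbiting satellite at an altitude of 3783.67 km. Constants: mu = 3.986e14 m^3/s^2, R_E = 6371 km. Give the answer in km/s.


r = R_E + alt = 6371.0 + 3783.67 = 10154.6700 km = 1.015467e+07 m
v = sqrt(mu/r) = sqrt(3.986e14 / 1.015467e+07) = 6265.2116 m/s = 6.2652 km/s

6.2652 km/s


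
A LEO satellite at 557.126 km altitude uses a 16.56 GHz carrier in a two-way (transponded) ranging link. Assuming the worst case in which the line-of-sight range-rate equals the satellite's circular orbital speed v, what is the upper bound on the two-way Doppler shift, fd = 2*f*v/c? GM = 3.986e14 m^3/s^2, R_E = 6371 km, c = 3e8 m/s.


r = 6.928126e+06 m
v = sqrt(mu/r) = 7585.0904 m/s (worst-case radial velocity)
f = 16.56 GHz = 1.656e+10 Hz
fd = 2*f*v/c = 2*1.656e+10*7585.0904/3.0e+08
fd = 837393.9750 Hz

837393.9750 Hz


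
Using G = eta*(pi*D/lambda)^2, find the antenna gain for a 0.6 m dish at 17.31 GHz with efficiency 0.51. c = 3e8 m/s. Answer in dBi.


lambda = c/f = 3e8 / 1.731e+10 = 0.01733102 m
G = eta*(pi*D/lambda)^2 = 0.51*(pi*0.6/0.01733102)^2
G = 6032.8711 (linear)
G = 10*log10(6032.8711) = 37.8052 dBi

37.8052 dBi


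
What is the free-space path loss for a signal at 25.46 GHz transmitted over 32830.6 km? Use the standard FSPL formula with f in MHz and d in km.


f = 25.46 GHz = 25460.0000 MHz
d = 32830.6 km
FSPL = 32.44 + 20*log10(25460.0000) + 20*log10(32830.6)
FSPL = 32.44 + 88.1172 + 90.3256
FSPL = 210.8827 dB

210.8827 dB


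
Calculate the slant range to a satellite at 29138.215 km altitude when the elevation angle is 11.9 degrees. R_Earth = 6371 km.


h = 29138.215 km, el = 11.9 deg
d = -R_E*sin(el) + sqrt((R_E*sin(el))^2 + 2*R_E*h + h^2)
d = -6371.0000*sin(0.2076942) + sqrt((6371.0000*0.2062042)^2 + 2*6371.0000*29138.215 + 29138.215^2)
d = 33643.9702 km

33643.9702 km


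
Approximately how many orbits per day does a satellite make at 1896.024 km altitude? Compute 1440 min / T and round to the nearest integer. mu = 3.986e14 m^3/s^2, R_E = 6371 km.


r = 8.267024e+06 m
T = 2*pi*sqrt(r^3/mu) = 7480.5756 s = 124.6763 min
revs/day = 1440 / 124.6763 = 11.5499
Rounded: 12 revolutions per day

12 revolutions per day


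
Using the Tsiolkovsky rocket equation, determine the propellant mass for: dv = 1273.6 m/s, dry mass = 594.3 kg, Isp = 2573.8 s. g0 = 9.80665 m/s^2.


ve = Isp * g0 = 2573.8 * 9.80665 = 25240.355770 m/s
mass ratio = exp(dv/ve) = exp(1273.6/25240.355770) = 1.05175361
m_prop = m_dry * (mr - 1) = 594.3 * (1.05175361 - 1)
m_prop = 30.7572 kg

30.7572 kg


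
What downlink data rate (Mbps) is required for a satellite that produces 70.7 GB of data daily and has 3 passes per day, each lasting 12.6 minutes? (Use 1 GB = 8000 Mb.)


total contact time = 3 * 12.6 * 60 = 2268.0000 s
data = 70.7 GB = 565600.0000 Mb
rate = 565600.0000 / 2268.0000 = 249.3827 Mbps

249.3827 Mbps


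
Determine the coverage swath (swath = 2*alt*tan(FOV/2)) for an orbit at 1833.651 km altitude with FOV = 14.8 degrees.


FOV = 14.8 deg = 0.2583087 rad
swath = 2 * alt * tan(FOV/2) = 2 * 1833.651 * tan(0.1291544)
swath = 2 * 1833.651 * 0.1298773
swath = 476.2994 km

476.2994 km


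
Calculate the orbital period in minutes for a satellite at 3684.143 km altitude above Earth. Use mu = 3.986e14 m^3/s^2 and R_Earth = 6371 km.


r = 10055.1430 km = 1.0055143e+07 m
T = 2*pi*sqrt(r^3/mu) = 2*pi*sqrt(1.0166343e+21 / 3.986e14)
T = 10034.4506 s = 167.2408 min

167.2408 minutes


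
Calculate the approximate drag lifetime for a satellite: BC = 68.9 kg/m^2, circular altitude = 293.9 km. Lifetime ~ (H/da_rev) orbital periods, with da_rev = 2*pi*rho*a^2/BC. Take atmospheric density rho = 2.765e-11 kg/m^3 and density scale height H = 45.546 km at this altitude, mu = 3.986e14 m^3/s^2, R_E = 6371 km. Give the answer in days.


a = R_E + alt = 6664.9000 km = 6.6649e+06 m
da_rev = 2*pi*rho*a^2/BC = 2*pi*2.765e-11*(6.6649e+06)^2/68.9 = 112.006456 m per revolution
N = H/da_rev = 45546.0000 m / 112.006456 m = 406.6373 revolutions
P = 2*pi*sqrt(a^3/mu) = 5415.0401 s
lifetime = N*P = 406.6373 * 5415.0401 = 2.2019571e+06 s = 25.4856 days

25.4856 days


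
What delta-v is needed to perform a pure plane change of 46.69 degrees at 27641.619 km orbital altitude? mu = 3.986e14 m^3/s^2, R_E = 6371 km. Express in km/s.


r = 34012.6190 km = 3.4012619e+07 m
V = sqrt(mu/r) = 3423.3288 m/s
di = 46.69 deg = 0.8148942 rad
dV = 2*V*sin(di/2) = 2*3423.3288*sin(0.4074471)
dV = 2713.1026 m/s = 2.7131 km/s

2.7131 km/s


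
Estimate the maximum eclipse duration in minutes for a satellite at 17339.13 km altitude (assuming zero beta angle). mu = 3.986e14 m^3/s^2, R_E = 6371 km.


r = 23710.1300 km
T = 605.5651 min
Eclipse fraction = arcsin(R_E/r)/pi = arcsin(6371.0000/23710.1300)/pi
= arcsin(0.2687037)/pi = 0.08659525
Eclipse duration = 0.08659525 * 605.5651 = 52.4391 min

52.4391 minutes


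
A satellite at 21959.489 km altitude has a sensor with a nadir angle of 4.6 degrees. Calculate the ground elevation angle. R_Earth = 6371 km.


r = R_E + alt = 28330.4890 km
Law of sines in the satellite / Earth-center / ground-point triangle:
  sin(nadir)/R_E = sin(90 + el)/r  =>  cos(el) = (r/R_E)*sin(nadir)
cos(el) = (28330.4890 / 6371.0000) * sin(4.6 deg) = 0.3566276
el = arccos(0.3566276) = 69.1068 deg
(Earth-central angle = 90 - nadir - el = 16.2932 deg)

69.1068 degrees


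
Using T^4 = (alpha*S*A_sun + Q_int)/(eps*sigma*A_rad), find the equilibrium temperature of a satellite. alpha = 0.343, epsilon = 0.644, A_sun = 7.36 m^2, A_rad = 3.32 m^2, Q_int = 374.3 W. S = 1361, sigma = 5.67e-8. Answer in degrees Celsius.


Numerator = alpha*S*A_sun + Q_int = 0.343*1361*7.36 + 374.3 = 3810.1173 W
Denominator = eps*sigma*A_rad = 0.644*5.67e-8*3.32 = 1.2122914e-07 W/K^4
T^4 = 3.1429056e+10 K^4
T = 421.0492 K = 147.8992 C

147.8992 degrees Celsius


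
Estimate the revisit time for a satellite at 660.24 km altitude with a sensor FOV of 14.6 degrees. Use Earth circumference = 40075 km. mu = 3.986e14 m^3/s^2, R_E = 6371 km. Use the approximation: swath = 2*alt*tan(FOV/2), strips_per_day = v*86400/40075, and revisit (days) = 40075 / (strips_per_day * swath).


swath = 2*660.24*tan(0.127409) = 169.1574 km
v = sqrt(mu/r) = 7529.2668 m/s = 7.5293 km/s
strips/day = v*86400/40075 = 7.5293*86400/40075 = 16.2328
coverage/day = strips * swath = 16.2328 * 169.1574 = 2745.8947 km
revisit = 40075 / 2745.8947 = 14.5945 days

14.5945 days


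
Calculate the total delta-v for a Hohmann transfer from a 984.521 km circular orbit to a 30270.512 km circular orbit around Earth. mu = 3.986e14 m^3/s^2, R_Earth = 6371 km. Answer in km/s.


r1 = 7355.5210 km = 7.355521e+06 m
r2 = 36641.5120 km = 3.6641512e+07 m
dv1 = sqrt(mu/r1)*(sqrt(2*r2/(r1+r2)) - 1) = 2139.1939 m/s
dv2 = sqrt(mu/r2)*(1 - sqrt(2*r1/(r1+r2))) = 1391.0564 m/s
total dv = |dv1| + |dv2| = 2139.1939 + 1391.0564 = 3530.2503 m/s = 3.5303 km/s

3.5303 km/s


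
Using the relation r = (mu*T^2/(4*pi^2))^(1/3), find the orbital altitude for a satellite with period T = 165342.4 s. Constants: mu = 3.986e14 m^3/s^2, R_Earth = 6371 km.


T = 165342.4 s
r = (mu*T^2/(4*pi^2))^(1/3) = (3.986e14 * 165342.4^2 / (4*pi^2))^(1/3)
r = 6.5110147e+07 m = 65110.1472 km
alt = r - R_E = 65110.1472 - 6371 = 58739.1472 km

58739.1472 km


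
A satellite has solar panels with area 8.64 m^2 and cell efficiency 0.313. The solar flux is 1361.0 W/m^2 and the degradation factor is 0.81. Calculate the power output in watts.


P = area * eta * S * degradation
P = 8.64 * 0.313 * 1361.0 * 0.81
P = 2981.2694 W

2981.2694 W


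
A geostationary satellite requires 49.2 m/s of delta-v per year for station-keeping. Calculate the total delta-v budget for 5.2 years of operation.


dV = rate * years = 49.2 * 5.2
dV = 255.8400 m/s

255.8400 m/s


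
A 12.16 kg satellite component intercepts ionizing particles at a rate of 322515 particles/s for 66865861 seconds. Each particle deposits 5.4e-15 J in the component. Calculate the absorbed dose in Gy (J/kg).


Total energy deposited = rate * time * E_per
  = 322515 * 66865861 * 5.4e-15 = 0.1164523 J
Dose = E_total / mass = 0.1164523 / 12.16
Dose = 0.00957667 Gy

0.0096 Gy


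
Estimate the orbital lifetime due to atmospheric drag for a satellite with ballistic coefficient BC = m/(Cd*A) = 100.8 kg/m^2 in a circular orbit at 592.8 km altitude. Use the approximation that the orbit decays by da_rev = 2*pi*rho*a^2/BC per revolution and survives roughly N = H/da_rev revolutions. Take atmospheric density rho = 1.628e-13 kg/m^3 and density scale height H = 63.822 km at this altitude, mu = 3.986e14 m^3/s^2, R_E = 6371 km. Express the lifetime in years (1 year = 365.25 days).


a = R_E + alt = 6963.8000 km = 6.9638e+06 m
da_rev = 2*pi*rho*a^2/BC = 2*pi*1.628e-13*(6.9638e+06)^2/100.8 = 0.492114675 m per revolution
N = H/da_rev = 63822.0000 m / 0.492114675 m = 129689.2843 revolutions
P = 2*pi*sqrt(a^3/mu) = 5783.3657 s
lifetime = N*P = 129689.2843 * 5783.3657 = 7.5004056e+08 s = 8681.0250 days
years = 8681.0250 / 365.25 = 23.7674 years

23.7674 years


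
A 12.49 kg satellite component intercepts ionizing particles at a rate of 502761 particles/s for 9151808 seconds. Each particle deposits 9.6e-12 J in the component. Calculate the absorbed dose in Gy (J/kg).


Total energy deposited = rate * time * E_per
  = 502761 * 9151808 * 9.6e-12 = 44.1713 J
Dose = E_total / mass = 44.1713 / 12.49
Dose = 3.5365 Gy

3.5365 Gy


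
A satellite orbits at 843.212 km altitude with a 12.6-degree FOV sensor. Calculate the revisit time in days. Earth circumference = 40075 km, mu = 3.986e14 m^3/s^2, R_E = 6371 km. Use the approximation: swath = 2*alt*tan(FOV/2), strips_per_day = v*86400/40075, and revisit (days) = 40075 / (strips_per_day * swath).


swath = 2*843.212*tan(0.1099557) = 186.1829 km
v = sqrt(mu/r) = 7433.1723 m/s = 7.4332 km/s
strips/day = v*86400/40075 = 7.4332*86400/40075 = 16.0256
coverage/day = strips * swath = 16.0256 * 186.1829 = 2983.6941 km
revisit = 40075 / 2983.6941 = 13.4313 days

13.4313 days


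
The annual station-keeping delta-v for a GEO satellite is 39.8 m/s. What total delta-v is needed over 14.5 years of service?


dV = rate * years = 39.8 * 14.5
dV = 577.1000 m/s

577.1000 m/s


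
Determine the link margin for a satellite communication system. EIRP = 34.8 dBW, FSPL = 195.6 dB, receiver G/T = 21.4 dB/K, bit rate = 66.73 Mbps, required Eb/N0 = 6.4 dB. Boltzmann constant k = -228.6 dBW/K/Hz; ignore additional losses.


C/N0 = EIRP - FSPL + G/T - k = 34.8 - 195.6 + 21.4 - (-228.6)
C/N0 = 89.2000 dB-Hz
R_b = 66.73 Mbps = 6.673e+07 bps -> 10*log10(R_b) = 78.2432 dB-Hz
Eb/N0 = C/N0 - 10*log10(R_b) = 89.2000 - 78.2432 = 10.9568 dB
Margin = Eb/N0 - Eb/N0_req = 10.9568 - 6.4 = 4.5568 dB (link closes)

4.5568 dB


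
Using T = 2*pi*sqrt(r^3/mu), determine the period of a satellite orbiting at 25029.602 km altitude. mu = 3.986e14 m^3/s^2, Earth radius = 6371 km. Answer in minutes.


r = 31400.6020 km = 3.1400602e+07 m
T = 2*pi*sqrt(r^3/mu) = 2*pi*sqrt(3.0960925e+22 / 3.986e14)
T = 55375.5666 s = 922.9261 min

922.9261 minutes


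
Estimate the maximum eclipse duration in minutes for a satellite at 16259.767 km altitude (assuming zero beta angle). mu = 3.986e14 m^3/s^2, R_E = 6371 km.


r = 22630.7670 km
T = 564.6884 min
Eclipse fraction = arcsin(R_E/r)/pi = arcsin(6371.0000/22630.7670)/pi
= arcsin(0.2815194)/pi = 0.09083838
Eclipse duration = 0.09083838 * 564.6884 = 51.2954 min

51.2954 minutes


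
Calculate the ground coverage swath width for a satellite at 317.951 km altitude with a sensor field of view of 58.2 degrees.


FOV = 58.2 deg = 1.0158 rad
swath = 2 * alt * tan(FOV/2) = 2 * 317.951 * tan(0.5078908)
swath = 2 * 317.951 * 0.5565929
swath = 353.9385 km

353.9385 km


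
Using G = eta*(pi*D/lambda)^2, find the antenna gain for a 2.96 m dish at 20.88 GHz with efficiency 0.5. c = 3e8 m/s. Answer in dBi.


lambda = c/f = 3e8 / 2.088e+10 = 0.01436782 m
G = eta*(pi*D/lambda)^2 = 0.5*(pi*2.96/0.01436782)^2
G = 209445.7977 (linear)
G = 10*log10(209445.7977) = 53.2107 dBi

53.2107 dBi


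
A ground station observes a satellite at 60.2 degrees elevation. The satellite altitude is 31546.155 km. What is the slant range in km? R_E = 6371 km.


h = 31546.155 km, el = 60.2 deg
d = -R_E*sin(el) + sqrt((R_E*sin(el))^2 + 2*R_E*h + h^2)
d = -6371.0000*sin(1.0507) + sqrt((6371.0000*0.8677655)^2 + 2*6371.0000*31546.155 + 31546.155^2)
d = 32256.1945 km

32256.1945 km


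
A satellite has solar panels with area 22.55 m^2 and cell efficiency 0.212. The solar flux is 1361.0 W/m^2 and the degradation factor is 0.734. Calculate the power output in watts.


P = area * eta * S * degradation
P = 22.55 * 0.212 * 1361.0 * 0.734
P = 4775.6951 W

4775.6951 W


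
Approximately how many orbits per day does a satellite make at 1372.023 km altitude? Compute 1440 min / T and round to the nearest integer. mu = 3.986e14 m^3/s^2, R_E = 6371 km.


r = 7.743023e+06 m
T = 2*pi*sqrt(r^3/mu) = 6780.7393 s = 113.0123 min
revs/day = 1440 / 113.0123 = 12.7420
Rounded: 13 revolutions per day

13 revolutions per day


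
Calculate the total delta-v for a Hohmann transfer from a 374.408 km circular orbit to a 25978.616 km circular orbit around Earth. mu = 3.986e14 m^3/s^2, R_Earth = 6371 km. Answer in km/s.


r1 = 6745.4080 km = 6.745408e+06 m
r2 = 32349.6160 km = 3.2349616e+07 m
dv1 = sqrt(mu/r1)*(sqrt(2*r2/(r1+r2)) - 1) = 2201.8868 m/s
dv2 = sqrt(mu/r2)*(1 - sqrt(2*r1/(r1+r2))) = 1448.2000 m/s
total dv = |dv1| + |dv2| = 2201.8868 + 1448.2000 = 3650.0868 m/s = 3.6501 km/s

3.6501 km/s


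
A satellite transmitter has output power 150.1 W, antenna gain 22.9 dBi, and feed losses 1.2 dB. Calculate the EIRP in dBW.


Pt = 150.1 W = 21.7638 dBW
EIRP = Pt_dBW + Gt - losses = 21.7638 + 22.9 - 1.2 = 43.4638 dBW

43.4638 dBW


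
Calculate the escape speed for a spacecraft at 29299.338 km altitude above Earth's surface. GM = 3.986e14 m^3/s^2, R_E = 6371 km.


r = 6371.0 + 29299.338 = 35670.3380 km = 3.5670338e+07 m
v_esc = sqrt(2*mu/r) = sqrt(2*3.986e14 / 3.5670338e+07)
v_esc = 4727.4836 m/s = 4.7275 km/s

4.7275 km/s


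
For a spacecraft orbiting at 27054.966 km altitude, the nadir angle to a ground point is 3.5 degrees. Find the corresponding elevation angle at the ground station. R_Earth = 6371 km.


r = R_E + alt = 33425.9660 km
Law of sines in the satellite / Earth-center / ground-point triangle:
  sin(nadir)/R_E = sin(90 + el)/r  =>  cos(el) = (r/R_E)*sin(nadir)
cos(el) = (33425.9660 / 6371.0000) * sin(3.5 deg) = 0.3202961
el = arccos(0.3202961) = 71.3192 deg
(Earth-central angle = 90 - nadir - el = 15.1808 deg)

71.3192 degrees


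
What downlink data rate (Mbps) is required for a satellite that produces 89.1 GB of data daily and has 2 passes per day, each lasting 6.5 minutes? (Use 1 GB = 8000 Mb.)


total contact time = 2 * 6.5 * 60 = 780.0000 s
data = 89.1 GB = 712800.0000 Mb
rate = 712800.0000 / 780.0000 = 913.8462 Mbps

913.8462 Mbps


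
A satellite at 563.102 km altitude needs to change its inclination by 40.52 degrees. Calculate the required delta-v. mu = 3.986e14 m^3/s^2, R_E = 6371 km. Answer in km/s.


r = 6934.1020 km = 6.934102e+06 m
V = sqrt(mu/r) = 7581.8211 m/s
di = 40.52 deg = 0.7072074 rad
dV = 2*V*sin(di/2) = 2*7581.8211*sin(0.3536037)
dV = 5250.8781 m/s = 5.2509 km/s

5.2509 km/s


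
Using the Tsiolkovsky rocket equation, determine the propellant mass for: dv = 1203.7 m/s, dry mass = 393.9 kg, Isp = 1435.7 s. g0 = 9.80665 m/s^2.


ve = Isp * g0 = 1435.7 * 9.80665 = 14079.407405 m/s
mass ratio = exp(dv/ve) = exp(1203.7/14079.407405) = 1.08925465
m_prop = m_dry * (mr - 1) = 393.9 * (1.08925465 - 1)
m_prop = 35.1574 kg

35.1574 kg


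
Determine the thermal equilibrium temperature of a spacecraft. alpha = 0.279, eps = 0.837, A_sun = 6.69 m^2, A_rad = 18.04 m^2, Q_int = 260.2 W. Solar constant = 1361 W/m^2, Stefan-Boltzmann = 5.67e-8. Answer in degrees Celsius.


Numerator = alpha*S*A_sun + Q_int = 0.279*1361*6.69 + 260.2 = 2800.5201 W
Denominator = eps*sigma*A_rad = 0.837*5.67e-8*18.04 = 8.5614052e-07 W/K^4
T^4 = 3.2710987e+09 K^4
T = 239.1517 K = -33.9983 C

-33.9983 degrees Celsius


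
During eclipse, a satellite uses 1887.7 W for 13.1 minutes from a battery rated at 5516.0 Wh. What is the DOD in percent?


E_used = P * t / 60 = 1887.7 * 13.1 / 60 = 412.1478 Wh
DOD = E_used / E_total * 100 = 412.1478 / 5516.0 * 100
DOD = 7.4719 %

7.4719 %


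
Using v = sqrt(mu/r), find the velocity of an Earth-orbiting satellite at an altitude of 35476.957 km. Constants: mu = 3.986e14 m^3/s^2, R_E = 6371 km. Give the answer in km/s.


r = R_E + alt = 6371.0 + 35476.957 = 41847.9570 km = 4.1847957e+07 m
v = sqrt(mu/r) = sqrt(3.986e14 / 4.1847957e+07) = 3086.2529 m/s = 3.0863 km/s

3.0863 km/s


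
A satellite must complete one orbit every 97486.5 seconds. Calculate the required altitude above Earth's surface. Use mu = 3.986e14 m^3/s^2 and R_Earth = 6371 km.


T = 97486.5 s
r = (mu*T^2/(4*pi^2))^(1/3) = (3.986e14 * 97486.5^2 / (4*pi^2))^(1/3)
r = 4.5781376e+07 m = 45781.3756 km
alt = r - R_E = 45781.3756 - 6371 = 39410.3756 km

39410.3756 km
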